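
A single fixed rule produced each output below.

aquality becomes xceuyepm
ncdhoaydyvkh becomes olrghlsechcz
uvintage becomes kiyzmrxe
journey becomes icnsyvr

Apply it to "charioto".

Looking at the pairs, the operation is to shift every letter 4 places forward in the alphabet (wrapping around), then move the last 2 characters to the front (rotate right by 2).
For "charioto", step one produces "glevmsxs"; step two turns that into "xsglevms".
(Check on "ncdhoaydyvkh": → "rghlsechczol" → "olrghlsechcz" ✓)

xsglevms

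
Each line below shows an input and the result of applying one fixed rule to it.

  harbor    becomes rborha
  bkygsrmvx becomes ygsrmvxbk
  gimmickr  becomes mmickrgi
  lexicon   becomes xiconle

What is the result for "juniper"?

The rule is to move the first 2 characters to the end (rotate left by 2).
For "juniper" the result is "niperju".

niperju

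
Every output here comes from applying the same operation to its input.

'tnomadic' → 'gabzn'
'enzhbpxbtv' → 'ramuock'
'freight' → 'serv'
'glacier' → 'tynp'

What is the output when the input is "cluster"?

pyhf

Looking at the pairs, the operation is to shift every letter 13 places forward in the alphabet (wrapping around) — i.e. ROT13, then delete the last 3 characters.
On "cluster": the first step gives "pyhfgre", and the second then gives "pyhf".
(Check on "glacier": → "tynpvre" → "tynp" ✓)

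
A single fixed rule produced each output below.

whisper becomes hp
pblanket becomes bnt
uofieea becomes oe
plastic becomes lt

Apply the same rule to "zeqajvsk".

ejk

Rule — keep one character in every 3, starting at position 2 (positions 2nd, 5th, 8th, ...).
Doing the same to "zeqajvsk": "ejk".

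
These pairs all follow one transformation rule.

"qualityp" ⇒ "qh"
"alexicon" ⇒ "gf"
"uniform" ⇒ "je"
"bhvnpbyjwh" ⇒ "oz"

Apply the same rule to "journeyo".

qg

Each output is the input with this applied: shift every letter 8 places backward in the alphabet (wrapping around), then keep only the last 2 characters.
Starting from "journeyo": after the first operation, "bgmjfwqg"; after the second, "qg".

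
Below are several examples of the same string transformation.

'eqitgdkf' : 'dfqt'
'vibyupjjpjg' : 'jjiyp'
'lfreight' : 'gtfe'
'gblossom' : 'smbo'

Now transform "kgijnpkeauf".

The transformation: keep every other character starting from the second (positions 2nd, 4th, 6th, ...), then move the last 2 characters to the front (rotate right by 2).
Starting from "kgijnpkeauf": after the first operation, "gjpeu"; after the second, "eugjp".

eugjp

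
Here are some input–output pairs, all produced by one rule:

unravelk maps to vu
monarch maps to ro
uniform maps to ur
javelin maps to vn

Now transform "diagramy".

Each output is the input with this applied: sort the characters into reverse alphabetical order, then keep only the first 2 characters.
Starting from "diagramy": after the first operation, "yrmigdaa"; after the second, "yr".

yr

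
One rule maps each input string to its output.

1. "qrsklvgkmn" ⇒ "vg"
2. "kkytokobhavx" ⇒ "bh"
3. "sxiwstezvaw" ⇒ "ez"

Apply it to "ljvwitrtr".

it

Looking at the pairs, the operation is to move the last 3 characters to the front (rotate right by 3), then keep only the last 2 characters.
On "ljvwitrtr": the first step gives "rtrljvwit", and the second then gives "it".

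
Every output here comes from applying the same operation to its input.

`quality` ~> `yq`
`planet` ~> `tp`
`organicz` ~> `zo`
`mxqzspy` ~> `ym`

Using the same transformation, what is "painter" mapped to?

The rule is to move the first character to the end, then keep only the last 2 characters.
"painter" → "rp".

rp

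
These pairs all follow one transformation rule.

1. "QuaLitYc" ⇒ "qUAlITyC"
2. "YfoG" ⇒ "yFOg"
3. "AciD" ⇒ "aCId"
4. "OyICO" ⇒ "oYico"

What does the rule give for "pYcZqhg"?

The rule is to flip the case of every letter.
On "pYcZqhg" that produces "PyCzQHG".

PyCzQHG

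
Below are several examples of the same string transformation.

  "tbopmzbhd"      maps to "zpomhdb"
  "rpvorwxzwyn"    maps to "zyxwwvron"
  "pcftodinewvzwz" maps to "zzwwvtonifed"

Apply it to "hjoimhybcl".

What's happening: delete the first 2 characters, then sort the characters into reverse alphabetical order.
So "hjoimhybcl" becomes "yomlihcb".
(Check on "tbopmzbhd": → "opmzbhd" → "zpomhdb" ✓)

yomlihcb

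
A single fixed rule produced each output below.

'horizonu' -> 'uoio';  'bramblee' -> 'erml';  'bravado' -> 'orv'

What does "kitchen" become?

The rule is to move the last 2 characters to the front (rotate right by 2), then keep every other character starting from the second (positions 2nd, 4th, 6th, ...).
So "kitchen" becomes "nic".

nic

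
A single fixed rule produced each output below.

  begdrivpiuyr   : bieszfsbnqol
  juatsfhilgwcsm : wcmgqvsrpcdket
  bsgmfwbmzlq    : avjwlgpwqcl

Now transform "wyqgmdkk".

uunwqaig

What's happening: shift every letter 10 places forward in the alphabet (wrapping around), then reverse the string.
Starting from "wyqgmdkk": after the first operation, "giaqwnuu"; after the second, "uunwqaig".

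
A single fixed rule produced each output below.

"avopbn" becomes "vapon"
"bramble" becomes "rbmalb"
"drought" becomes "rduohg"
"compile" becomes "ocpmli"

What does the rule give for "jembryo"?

What's happening: swap each adjacent pair of characters (1↔2, 3↔4, ...), then delete the last character.
So "jembryo" becomes "ejbmyr".
(Check on "compile": → "ocpmlie" → "ocpmli" ✓)

ejbmyr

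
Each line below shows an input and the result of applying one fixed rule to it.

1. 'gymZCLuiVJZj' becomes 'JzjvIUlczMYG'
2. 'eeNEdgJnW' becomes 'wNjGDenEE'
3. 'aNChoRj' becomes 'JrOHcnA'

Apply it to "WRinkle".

ELKNIrw

In each case the input is transformed by: flip the case of every letter, then reverse the string.
Applying both steps to "WRinkle": "wrINKLE", then "ELKNIrw".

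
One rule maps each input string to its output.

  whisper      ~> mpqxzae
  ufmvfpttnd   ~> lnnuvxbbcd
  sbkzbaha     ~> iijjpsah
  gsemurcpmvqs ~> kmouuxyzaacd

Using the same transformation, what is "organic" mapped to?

ikoqvwz

The rule is to sort the characters into alphabetical order, then shift every letter 8 places forward in the alphabet (wrapping around).
Starting from "organic": after the first operation, "acginor"; after the second, "ikoqvwz".
(Check on "sbkzbaha": → "aabbhksz" → "iijjpsah" ✓)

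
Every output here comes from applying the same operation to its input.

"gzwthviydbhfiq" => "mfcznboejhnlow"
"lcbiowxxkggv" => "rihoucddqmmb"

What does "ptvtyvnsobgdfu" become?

vzbzebtyuhmjla

The transformation: shift every letter 6 places forward in the alphabet (wrapping around).
For "ptvtyvnsobgdfu" the result is "vzbzebtyuhmjla".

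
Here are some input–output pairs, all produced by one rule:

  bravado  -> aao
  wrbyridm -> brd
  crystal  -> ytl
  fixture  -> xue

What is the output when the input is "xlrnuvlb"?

What's happening: delete the first 2 characters, then keep every other character starting from the first (positions 1st, 3rd, 5th, ...).
On "xlrnuvlb": the first step gives "rnuvlb", and the second then gives "rul".

rul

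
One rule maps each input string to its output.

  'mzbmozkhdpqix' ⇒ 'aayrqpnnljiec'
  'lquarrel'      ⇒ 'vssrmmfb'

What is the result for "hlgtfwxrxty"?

zyyxuusmihg

The pattern: sort the characters into reverse alphabetical order, then shift every letter 1 place forward in the alphabet (wrapping around).
For "hlgtfwxrxty", step one produces "yxxwttrlhgf"; step two turns that into "zyyxuusmihg".
(Check on "lquarrel": → "urrqllea" → "vssrmmfb" ✓)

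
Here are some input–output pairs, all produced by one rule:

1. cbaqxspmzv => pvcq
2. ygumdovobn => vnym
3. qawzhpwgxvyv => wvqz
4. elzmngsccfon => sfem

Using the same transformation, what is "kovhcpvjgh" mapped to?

vhkh

The rule is to keep one character in every 3, starting at position 1 (positions 1st, 4th, 7th, ...), then swap the front and back halves of the string.
For "kovhcpvjgh", step one produces "khvh"; step two turns that into "vhkh".
(Check on "elzmngsccfon": → "emsf" → "sfem" ✓)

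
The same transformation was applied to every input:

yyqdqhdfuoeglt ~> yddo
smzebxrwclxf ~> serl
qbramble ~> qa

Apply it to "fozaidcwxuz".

fac

In each case the input is transformed by: move the last 2 characters to the front (rotate right by 2), then keep one character in every 3, starting at position 3 (positions 3rd, 6th, 9th, ...).
Doing the same to "fozaidcwxuz": "fac".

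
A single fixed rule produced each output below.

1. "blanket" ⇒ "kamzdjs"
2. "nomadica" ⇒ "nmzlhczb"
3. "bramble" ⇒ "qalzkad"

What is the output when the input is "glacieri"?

The pattern: swap each adjacent pair of characters (1↔2, 3↔4, ...), then shift every letter 1 place backward in the alphabet (wrapping around).
Starting from "glacieri": after the first operation, "lgcaeiir"; after the second, "kfbzdhhq".

kfbzdhhq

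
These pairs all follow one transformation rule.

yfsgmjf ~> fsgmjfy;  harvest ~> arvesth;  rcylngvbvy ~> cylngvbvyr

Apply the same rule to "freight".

In each case the input is transformed by: move the first character to the end.
So "freight" becomes "reightf".

reightf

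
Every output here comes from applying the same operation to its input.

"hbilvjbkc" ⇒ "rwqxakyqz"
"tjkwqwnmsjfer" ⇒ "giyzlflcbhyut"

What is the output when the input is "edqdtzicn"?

Each output is the input with this applied: move the last character to the front, then shift every letter 11 places backward in the alphabet (wrapping around).
"edqdtzicn" → "nedqdtzic" → "ctsfsioxr".
(Check on "tjkwqwnmsjfer": → "rtjkwqwnmsjfe" → "giyzlflcbhyut" ✓)

ctsfsioxr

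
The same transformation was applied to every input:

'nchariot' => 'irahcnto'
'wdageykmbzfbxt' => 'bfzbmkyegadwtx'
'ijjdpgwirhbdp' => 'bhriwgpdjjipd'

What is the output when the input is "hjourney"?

What's happening: move the last 2 characters to the front (rotate right by 2), then reverse the string.
For "hjourney", step one produces "eyhjourn"; step two turns that into "nruojhye".

nruojhye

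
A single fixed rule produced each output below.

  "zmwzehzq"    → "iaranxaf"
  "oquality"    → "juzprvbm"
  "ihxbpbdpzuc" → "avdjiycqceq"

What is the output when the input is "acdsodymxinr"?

What's happening: shift every letter 1 place forward in the alphabet (wrapping around), then move the last 3 characters to the front (rotate right by 3).
Applying both steps to "acdsodymxinr": "bdetpeznyjos", then "josbdetpezny".

josbdetpezny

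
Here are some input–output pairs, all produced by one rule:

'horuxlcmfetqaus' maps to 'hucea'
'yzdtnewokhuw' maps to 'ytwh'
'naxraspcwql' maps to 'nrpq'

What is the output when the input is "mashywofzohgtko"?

Looking at the pairs, the operation is to keep one character in every 3, starting at position 1 (positions 1st, 4th, 7th, ...).
"mashywofzohgtko" → "mhoot".

mhoot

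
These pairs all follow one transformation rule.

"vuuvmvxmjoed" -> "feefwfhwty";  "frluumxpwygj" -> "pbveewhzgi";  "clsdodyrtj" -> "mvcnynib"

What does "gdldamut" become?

The transformation: shift every letter 10 places forward in the alphabet (wrapping around), then delete the last 2 characters.
Working it through for "gdldamut": intermediate "qnvnkwed", final "qnvnkw".

qnvnkw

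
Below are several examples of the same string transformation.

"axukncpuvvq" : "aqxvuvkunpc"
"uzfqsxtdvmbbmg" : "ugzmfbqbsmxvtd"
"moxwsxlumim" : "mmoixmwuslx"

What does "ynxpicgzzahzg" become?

Rule — take characters alternately from the front and the back (1st, last, 2nd, 2nd-last, ...).
"ynxpicgzzahzg" → "ygnzxhpaizczg".

ygnzxhpaizczg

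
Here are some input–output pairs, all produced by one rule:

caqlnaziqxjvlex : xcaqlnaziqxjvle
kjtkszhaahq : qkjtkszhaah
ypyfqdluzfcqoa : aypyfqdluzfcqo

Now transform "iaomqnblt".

In each case the input is transformed by: move the last character to the front.
Doing the same to "iaomqnblt": "tiaomqnbl".

tiaomqnbl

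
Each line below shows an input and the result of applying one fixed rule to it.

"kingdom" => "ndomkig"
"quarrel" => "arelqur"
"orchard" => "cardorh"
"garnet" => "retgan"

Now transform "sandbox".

nboxsad

In each case the input is transformed by: move the first 3 characters to the end (rotate left by 3), then swap the first and last characters.
On "sandbox": the first step gives "dboxsan", and the second then gives "nboxsad".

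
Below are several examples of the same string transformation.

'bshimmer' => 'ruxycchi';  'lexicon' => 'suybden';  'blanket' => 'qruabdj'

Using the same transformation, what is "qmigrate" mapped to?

The transformation: sort the characters into alphabetical order, then shift every letter 10 places backward in the alphabet (wrapping around).
Doing the same to "qmigrate": "quwycghj".

quwycghj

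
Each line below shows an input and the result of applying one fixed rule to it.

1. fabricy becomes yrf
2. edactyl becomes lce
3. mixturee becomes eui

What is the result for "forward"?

dwf

What's happening: reverse the string, then keep one character in every 3, starting at position 1 (positions 1st, 4th, 7th, ...).
On "forward": the first step gives "drawrof", and the second then gives "dwf".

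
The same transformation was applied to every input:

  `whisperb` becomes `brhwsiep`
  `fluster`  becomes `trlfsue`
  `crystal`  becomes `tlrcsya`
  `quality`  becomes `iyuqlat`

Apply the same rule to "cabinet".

ntacibe

The rule is to swap each adjacent pair of characters (1↔2, 3↔4, ...), then move the last 2 characters to the front (rotate right by 2).
On "cabinet": the first step gives "acibent", and the second then gives "ntacibe".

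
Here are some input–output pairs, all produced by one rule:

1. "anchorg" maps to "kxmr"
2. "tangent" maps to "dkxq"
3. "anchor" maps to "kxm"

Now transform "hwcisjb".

The pattern: shift every letter 10 places forward in the alphabet (wrapping around), then delete the last 3 characters.
"hwcisjb" → "rgmsctl" → "rgms".
(Check on "tangent": → "dkxqoxd" → "dkxq" ✓)

rgms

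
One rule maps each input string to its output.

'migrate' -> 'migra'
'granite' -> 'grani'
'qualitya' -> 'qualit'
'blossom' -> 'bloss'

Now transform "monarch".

The transformation: delete the last 2 characters.
So "monarch" becomes "monar".

monar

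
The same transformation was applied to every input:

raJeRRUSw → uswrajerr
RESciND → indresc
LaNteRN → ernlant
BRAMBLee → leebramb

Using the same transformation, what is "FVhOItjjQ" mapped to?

Rule — move the last 3 characters to the front (rotate right by 3), then convert every letter to lowercase.
Applying that to "FVhOItjjQ" gives "jjqfvhoit".

jjqfvhoit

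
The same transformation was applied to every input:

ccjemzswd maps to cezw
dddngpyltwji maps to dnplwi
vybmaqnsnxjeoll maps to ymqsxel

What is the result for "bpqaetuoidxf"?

patodf

The rule is to keep every other character starting from the second (positions 2nd, 4th, 6th, ...).
"bpqaetuoidxf" → "patodf".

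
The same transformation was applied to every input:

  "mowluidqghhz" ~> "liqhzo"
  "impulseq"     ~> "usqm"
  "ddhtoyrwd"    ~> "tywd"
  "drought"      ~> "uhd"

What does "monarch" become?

acm

The rule is to move the first 2 characters to the end (rotate left by 2), then keep every other character starting from the second (positions 2nd, 4th, 6th, ...).
"monarch" → "narchmo" → "acm".
(Check on "drought": → "oughtdr" → "uhd" ✓)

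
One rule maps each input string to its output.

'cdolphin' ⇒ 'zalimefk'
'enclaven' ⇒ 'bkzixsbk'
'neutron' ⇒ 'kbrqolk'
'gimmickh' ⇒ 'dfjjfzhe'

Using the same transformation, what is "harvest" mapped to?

Looking at the pairs, the operation is to shift every letter 3 places backward in the alphabet (wrapping around).
So "harvest" becomes "exosbpq".

exosbpq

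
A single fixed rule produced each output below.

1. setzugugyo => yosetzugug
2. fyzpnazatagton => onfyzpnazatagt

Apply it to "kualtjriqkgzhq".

hqkualtjriqkgz

Each output is the input with this applied: move the last 2 characters to the front (rotate right by 2).
For "kualtjriqkgzhq" the result is "hqkualtjriqkgz".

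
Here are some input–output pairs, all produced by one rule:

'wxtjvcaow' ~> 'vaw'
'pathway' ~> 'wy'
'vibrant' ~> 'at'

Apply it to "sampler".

lr

Each output is the input with this applied: keep every other character starting from the first (positions 1st, 3rd, 5th, ...), then delete the first 2 characters.
On "sampler": the first step gives "smlr", and the second then gives "lr".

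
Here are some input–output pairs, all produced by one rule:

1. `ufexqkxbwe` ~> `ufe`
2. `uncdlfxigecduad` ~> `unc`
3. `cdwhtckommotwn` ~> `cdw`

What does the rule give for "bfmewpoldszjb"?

The rule is to keep only the first 3 characters.
So "bfmewpoldszjb" becomes "bfm".

bfm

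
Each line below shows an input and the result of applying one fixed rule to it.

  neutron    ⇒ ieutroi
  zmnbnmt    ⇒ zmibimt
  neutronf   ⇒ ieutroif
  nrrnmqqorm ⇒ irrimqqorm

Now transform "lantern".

What's happening: replace every "n" with "i".
"lantern" → "laiteri".

laiteri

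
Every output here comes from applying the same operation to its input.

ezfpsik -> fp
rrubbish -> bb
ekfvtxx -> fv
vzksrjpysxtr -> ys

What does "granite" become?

an

The rule is to move the last 3 characters to the front (rotate right by 3), then keep only the last 2 characters.
So "granite" becomes "an".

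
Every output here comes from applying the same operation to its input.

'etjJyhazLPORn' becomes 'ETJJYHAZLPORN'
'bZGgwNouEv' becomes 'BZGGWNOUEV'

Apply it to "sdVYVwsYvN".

Looking at the pairs, the operation is to convert every letter to uppercase.
For "sdVYVwsYvN" the result is "SDVYVWSYVN".

SDVYVWSYVN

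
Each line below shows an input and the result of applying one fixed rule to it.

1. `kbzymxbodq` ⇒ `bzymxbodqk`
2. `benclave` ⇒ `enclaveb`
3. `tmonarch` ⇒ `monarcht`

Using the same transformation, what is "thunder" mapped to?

hundert

What's happening: move the first character to the end.
Applying that to "thunder" gives "hundert".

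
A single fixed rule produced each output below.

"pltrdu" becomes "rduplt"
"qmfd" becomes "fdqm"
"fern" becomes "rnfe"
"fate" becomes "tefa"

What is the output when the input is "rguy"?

Rule — swap the front and back halves of the string.
So "rguy" becomes "uyrg".

uyrg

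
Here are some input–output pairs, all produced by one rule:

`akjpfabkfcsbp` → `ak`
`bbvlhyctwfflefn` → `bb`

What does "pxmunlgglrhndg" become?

px

Rule — keep only the first 2 characters.
For "pxmunlgglrhndg" the result is "px".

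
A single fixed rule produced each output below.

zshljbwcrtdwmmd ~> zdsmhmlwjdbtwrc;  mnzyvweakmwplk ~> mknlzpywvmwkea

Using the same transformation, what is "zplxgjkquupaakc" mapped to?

zcpklaxagpjukuq

In each case the input is transformed by: take characters alternately from the front and the back (1st, last, 2nd, 2nd-last, ...).
So "zplxgjkquupaakc" becomes "zcpklaxagpjukuq".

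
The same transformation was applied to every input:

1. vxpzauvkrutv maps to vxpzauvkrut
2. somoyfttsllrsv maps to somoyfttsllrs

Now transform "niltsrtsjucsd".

niltsrtsjucs

The transformation: delete the last character.
Applying that to "niltsrtsjucsd" gives "niltsrtsjucs".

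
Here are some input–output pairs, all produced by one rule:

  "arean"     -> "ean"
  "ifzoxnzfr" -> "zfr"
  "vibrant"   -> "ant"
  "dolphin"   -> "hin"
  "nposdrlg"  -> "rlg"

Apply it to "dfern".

ern

Each output is the input with this applied: keep only the last 3 characters.
For "dfern" the result is "ern".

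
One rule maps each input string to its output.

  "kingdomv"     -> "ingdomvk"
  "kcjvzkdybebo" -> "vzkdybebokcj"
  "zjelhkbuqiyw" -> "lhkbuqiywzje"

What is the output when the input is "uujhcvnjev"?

In each case the input is transformed by: move the last 3 characters to the front (rotate right by 3), then swap the front and back halves of the string.
For "uujhcvnjev", step one produces "jevuujhcvn"; step two turns that into "jhcvnjevuu".

jhcvnjevuu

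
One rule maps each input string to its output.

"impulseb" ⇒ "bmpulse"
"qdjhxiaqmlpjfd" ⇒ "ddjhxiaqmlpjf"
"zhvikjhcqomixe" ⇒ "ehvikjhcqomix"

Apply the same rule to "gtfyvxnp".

The transformation: delete the first character, then move the last character to the front.
"gtfyvxnp" → "ptfyvxn".

ptfyvxn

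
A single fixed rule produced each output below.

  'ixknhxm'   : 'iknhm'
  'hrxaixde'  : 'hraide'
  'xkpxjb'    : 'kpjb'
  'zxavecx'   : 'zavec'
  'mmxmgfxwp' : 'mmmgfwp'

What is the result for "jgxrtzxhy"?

jgrtzhy

In each case the input is transformed by: remove every "x".
On "jgxrtzxhy" that produces "jgrtzhy".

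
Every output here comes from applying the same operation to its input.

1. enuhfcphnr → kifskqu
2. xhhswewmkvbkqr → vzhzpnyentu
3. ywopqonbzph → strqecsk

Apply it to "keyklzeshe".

nochvkh

The rule is to shift every letter 3 places forward in the alphabet (wrapping around), then delete the first 3 characters.
Applying both steps to "keyklzeshe": "nhbnochvkh", then "nochvkh".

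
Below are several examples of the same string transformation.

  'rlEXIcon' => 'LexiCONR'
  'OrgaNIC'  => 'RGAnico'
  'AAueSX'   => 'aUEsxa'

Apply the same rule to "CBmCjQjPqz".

Each output is the input with this applied: move the first character to the end, then flip the case of every letter.
On "CBmCjQjPqz": the first step gives "BmCjQjPqzC", and the second then gives "bMcJqJpQZc".

bMcJqJpQZc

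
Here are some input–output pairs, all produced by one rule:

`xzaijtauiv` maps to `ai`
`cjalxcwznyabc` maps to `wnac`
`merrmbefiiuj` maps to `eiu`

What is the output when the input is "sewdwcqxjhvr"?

The pattern: keep every other character starting from the first (positions 1st, 3rd, 5th, ...), then delete the first 3 characters.
"sewdwcqxjhvr" → "swwqjv" → "qjv".

qjv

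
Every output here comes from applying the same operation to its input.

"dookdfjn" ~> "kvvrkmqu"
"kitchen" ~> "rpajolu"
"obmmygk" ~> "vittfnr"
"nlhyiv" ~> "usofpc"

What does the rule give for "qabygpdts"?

xhifnwkaz

The transformation: shift every letter 7 places forward in the alphabet (wrapping around).
Applying that to "qabygpdts" gives "xhifnwkaz".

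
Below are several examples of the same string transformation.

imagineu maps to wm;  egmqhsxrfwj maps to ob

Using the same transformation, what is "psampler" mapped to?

Rule — shift every letter 8 places backward in the alphabet (wrapping around), then keep only the last 2 characters.
On "psampler" that produces "wj".

wj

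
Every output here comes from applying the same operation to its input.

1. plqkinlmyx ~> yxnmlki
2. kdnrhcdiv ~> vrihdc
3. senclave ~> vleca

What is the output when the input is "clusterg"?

tsrge

What's happening: delete the first 3 characters, then sort the characters into reverse alphabetical order.
Working it through for "clusterg": intermediate "sterg", final "tsrge".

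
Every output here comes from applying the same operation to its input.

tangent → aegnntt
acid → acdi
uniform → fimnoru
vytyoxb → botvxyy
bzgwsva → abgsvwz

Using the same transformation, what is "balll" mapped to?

Each output is the input with this applied: sort the characters into alphabetical order.
Doing the same to "balll": "ablll".

ablll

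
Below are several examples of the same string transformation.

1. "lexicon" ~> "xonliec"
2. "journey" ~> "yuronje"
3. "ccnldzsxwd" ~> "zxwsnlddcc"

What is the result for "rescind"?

srniedc

In each case the input is transformed by: sort the characters into reverse alphabetical order.
Applying that to "rescind" gives "srniedc".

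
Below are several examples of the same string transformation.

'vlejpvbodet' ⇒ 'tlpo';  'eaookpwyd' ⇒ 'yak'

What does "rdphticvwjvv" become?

vdtv

Looking at the pairs, the operation is to keep one character in every 3, starting at position 2 (positions 2nd, 5th, 8th, ...), then move the last character to the front.
Applying both steps to "rdphticvwjvv": "dtvv", then "vdtv".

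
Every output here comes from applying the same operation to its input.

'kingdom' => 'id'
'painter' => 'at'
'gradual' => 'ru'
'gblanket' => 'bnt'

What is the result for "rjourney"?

jry

Rule — keep one character in every 3, starting at position 2 (positions 2nd, 5th, 8th, ...).
For "rjourney" the result is "jry".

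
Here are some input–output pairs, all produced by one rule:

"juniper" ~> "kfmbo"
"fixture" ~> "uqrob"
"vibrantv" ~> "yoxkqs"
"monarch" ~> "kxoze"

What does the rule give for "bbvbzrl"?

Each output is the input with this applied: shift every letter 3 places backward in the alphabet (wrapping around), then delete the first 2 characters.
Starting from "bbvbzrl": after the first operation, "yysywoi"; after the second, "sywoi".

sywoi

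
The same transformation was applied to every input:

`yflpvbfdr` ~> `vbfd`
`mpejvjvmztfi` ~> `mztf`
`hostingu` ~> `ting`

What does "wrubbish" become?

In each case the input is transformed by: move the last character to the front, then keep only the last 4 characters.
On "wrubbish": the first step gives "hwrubbis", and the second then gives "bbis".

bbis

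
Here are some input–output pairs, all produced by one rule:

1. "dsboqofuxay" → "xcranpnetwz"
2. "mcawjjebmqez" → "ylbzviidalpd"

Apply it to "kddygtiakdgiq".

pjccxfshzjcfh

In each case the input is transformed by: shift every letter 1 place backward in the alphabet (wrapping around), then move the last character to the front.
Starting from "kddygtiakdgiq": after the first operation, "jccxfshzjcfhp"; after the second, "pjccxfshzjcfh".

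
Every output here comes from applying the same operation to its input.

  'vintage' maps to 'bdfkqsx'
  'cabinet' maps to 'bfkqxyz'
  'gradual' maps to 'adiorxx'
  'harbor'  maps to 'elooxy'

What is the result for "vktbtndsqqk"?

Looking at the pairs, the operation is to shift every letter 3 places backward in the alphabet (wrapping around), then sort the characters into alphabetical order.
For "vktbtndsqqk" the result is "ahhknnpqqsy".

ahhknnpqqsy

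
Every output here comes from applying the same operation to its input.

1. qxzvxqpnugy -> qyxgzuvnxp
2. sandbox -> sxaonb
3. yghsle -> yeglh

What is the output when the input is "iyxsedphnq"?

iqynxhspe

What's happening: take characters alternately from the front and the back (1st, last, 2nd, 2nd-last, ...), then delete the last character.
"iyxsedphnq" → "iqynxhsped" → "iqynxhspe".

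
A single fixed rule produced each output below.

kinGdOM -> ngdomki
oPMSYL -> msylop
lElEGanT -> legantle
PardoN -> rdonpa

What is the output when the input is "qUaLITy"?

alityqu

The transformation: move the first 2 characters to the end (rotate left by 2), then convert every letter to lowercase.
Working it through for "qUaLITy": intermediate "aLITyqU", final "alityqu".
(Check on "oPMSYL": → "MSYLoP" → "msylop" ✓)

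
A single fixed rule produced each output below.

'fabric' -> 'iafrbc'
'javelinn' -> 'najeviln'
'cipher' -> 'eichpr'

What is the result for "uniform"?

mnufiro

The rule is to swap each adjacent pair of characters (1↔2, 3↔4, ...), then move the last character to the front.
Doing the same to "uniform": "mnufiro".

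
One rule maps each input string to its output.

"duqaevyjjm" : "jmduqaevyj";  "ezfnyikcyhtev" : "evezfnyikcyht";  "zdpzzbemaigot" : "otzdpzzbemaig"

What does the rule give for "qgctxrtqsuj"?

The pattern: move the last 2 characters to the front (rotate right by 2).
Doing the same to "qgctxrtqsuj": "ujqgctxrtqs".

ujqgctxrtqs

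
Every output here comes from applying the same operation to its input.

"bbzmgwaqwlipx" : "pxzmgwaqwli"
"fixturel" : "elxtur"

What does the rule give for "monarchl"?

The rule is to delete the first 2 characters, then move the last 2 characters to the front (rotate right by 2).
On "monarchl": the first step gives "narchl", and the second then gives "hlnarc".

hlnarc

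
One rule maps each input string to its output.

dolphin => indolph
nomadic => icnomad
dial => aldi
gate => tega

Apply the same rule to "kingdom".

omkingd

The pattern: move the last 2 characters to the front (rotate right by 2).
On "kingdom" that produces "omkingd".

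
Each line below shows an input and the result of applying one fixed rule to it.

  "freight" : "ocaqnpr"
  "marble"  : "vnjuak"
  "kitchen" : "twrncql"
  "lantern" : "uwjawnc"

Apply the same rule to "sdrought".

In each case the input is transformed by: take characters alternately from the front and the back (1st, last, 2nd, 2nd-last, ...), then shift every letter 9 places forward in the alphabet (wrapping around).
Applying both steps to "sdrought": "stdhrgou", then "bcmqapxd".

bcmqapxd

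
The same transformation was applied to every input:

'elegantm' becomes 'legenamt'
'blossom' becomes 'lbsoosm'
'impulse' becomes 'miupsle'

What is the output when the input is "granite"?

rgnatie

In each case the input is transformed by: swap each adjacent pair of characters (1↔2, 3↔4, ...).
So "granite" becomes "rgnatie".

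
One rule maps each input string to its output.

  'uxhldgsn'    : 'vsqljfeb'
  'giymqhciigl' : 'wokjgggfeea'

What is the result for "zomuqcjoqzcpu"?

xxssoonmmkhaa

Rule — shift every letter 2 places backward in the alphabet (wrapping around), then sort the characters into reverse alphabetical order.
For "zomuqcjoqzcpu", step one produces "xmksoahmoxans"; step two turns that into "xxssoonmmkhaa".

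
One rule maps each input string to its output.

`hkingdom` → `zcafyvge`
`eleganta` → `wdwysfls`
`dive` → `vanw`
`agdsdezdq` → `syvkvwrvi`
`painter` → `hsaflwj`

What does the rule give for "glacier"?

Looking at the pairs, the operation is to shift every letter 8 places backward in the alphabet (wrapping around).
For "glacier" the result is "ydsuawj".

ydsuawj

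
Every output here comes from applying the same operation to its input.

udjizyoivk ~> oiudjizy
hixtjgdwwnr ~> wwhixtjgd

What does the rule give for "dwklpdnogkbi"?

gkdwklpdno

In each case the input is transformed by: delete the last 2 characters, then move the last 2 characters to the front (rotate right by 2).
Working it through for "dwklpdnogkbi": intermediate "dwklpdnogk", final "gkdwklpdno".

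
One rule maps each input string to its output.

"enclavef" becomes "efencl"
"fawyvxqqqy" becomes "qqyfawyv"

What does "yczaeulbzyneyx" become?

Looking at the pairs, the operation is to swap the front and back halves of the string, then delete the first 2 characters.
For "yczaeulbzyneyx", step one produces "bzyneyxyczaeul"; step two turns that into "yneyxyczaeul".

yneyxyczaeul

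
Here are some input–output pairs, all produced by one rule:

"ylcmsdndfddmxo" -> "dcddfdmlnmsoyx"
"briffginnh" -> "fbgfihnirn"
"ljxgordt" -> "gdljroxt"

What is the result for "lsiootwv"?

Looking at the pairs, the operation is to sort the characters into alphabetical order, then swap each adjacent pair of characters (1↔2, 3↔4, ...).
Working it through for "lsiootwv": intermediate "iloostvw", final "liootswv".
(Check on "ylcmsdndfddmxo": → "cddddflmmnosxy" → "dcddfdmlnmsoyx" ✓)

liootswv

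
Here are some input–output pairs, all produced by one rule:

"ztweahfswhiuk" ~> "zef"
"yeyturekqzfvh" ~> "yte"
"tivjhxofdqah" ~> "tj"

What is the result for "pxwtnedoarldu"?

ptd

Rule — keep one character in every 3, starting at position 1 (positions 1st, 4th, 7th, ...), then delete the last 2 characters.
On "pxwtnedoarldu": the first step gives "ptdru", and the second then gives "ptd".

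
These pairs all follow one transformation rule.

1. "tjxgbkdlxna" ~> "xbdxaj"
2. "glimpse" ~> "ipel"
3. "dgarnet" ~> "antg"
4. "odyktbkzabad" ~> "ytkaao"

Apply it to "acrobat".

rbtc

Rule — move the first 2 characters to the end (rotate left by 2), then keep every other character starting from the first (positions 1st, 3rd, 5th, ...).
"acrobat" → "robatac" → "rbtc".
(Check on "glimpse": → "impsegl" → "ipel" ✓)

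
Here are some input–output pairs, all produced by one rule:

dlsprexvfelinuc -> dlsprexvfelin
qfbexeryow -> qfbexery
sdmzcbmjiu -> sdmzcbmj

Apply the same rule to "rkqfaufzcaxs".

rkqfaufzca

In each case the input is transformed by: delete the last 2 characters.
Doing the same to "rkqfaufzcaxs": "rkqfaufzca".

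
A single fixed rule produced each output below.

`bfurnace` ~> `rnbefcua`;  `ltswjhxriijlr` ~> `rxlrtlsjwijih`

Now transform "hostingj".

In each case the input is transformed by: take characters alternately from the front and the back (1st, last, 2nd, 2nd-last, ...), then move the last 2 characters to the front (rotate right by 2).
Applying both steps to "hostingj": "hjogsnti", then "tihjogsn".
(Check on "bfurnace": → "befcuarn" → "rnbefcua" ✓)

tihjogsn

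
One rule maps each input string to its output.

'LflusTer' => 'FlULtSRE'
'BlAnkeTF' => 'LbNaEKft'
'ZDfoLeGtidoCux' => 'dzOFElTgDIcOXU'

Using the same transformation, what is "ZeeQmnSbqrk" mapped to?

EzqENMBsRQK

The rule is to flip the case of every letter, then swap each adjacent pair of characters (1↔2, 3↔4, ...).
Applying both steps to "ZeeQmnSbqrk": "zEEqMNsBQRK", then "EzqENMBsRQK".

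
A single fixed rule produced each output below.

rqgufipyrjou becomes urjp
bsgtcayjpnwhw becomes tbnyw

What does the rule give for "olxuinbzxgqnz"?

Rule — keep one character in every 3, starting at position 1 (positions 1st, 4th, 7th, ...), then swap each adjacent pair of characters (1↔2, 3↔4, ...).
Working it through for "olxuinbzxgqnz": intermediate "oubgz", final "uogbz".

uogbz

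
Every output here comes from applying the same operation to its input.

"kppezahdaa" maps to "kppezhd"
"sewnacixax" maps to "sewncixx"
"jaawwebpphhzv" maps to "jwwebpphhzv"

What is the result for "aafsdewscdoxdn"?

fsdewscdoxdn

The pattern: remove every "a".
Applying that to "aafsdewscdoxdn" gives "fsdewscdoxdn".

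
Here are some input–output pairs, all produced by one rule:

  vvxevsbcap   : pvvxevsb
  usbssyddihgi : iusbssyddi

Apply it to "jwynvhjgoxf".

fjwynvhjg

In each case the input is transformed by: move the last 3 characters to the front (rotate right by 3), then delete the first 2 characters.
Starting from "jwynvhjgoxf": after the first operation, "oxfjwynvhjg"; after the second, "fjwynvhjg".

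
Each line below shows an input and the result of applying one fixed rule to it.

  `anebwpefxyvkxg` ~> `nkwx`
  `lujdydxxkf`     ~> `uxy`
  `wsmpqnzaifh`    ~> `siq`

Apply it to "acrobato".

ca

In each case the input is transformed by: take characters alternately from the front and the back (1st, last, 2nd, 2nd-last, ...), then keep one character in every 3, starting at position 3 (positions 3rd, 6th, 9th, ...).
Applying both steps to "acrobato": "aoctraob", then "ca".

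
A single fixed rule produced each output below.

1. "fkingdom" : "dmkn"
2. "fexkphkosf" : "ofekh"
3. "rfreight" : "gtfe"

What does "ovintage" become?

The rule is to keep every other character starting from the second (positions 2nd, 4th, 6th, ...), then move the last 2 characters to the front (rotate right by 2).
"ovintage" → "vnae" → "aevn".

aevn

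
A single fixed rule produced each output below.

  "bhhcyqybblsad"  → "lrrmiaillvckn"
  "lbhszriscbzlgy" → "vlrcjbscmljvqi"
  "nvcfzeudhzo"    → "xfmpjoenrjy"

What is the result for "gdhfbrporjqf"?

The transformation: shift every letter 10 places forward in the alphabet (wrapping around).
On "gdhfbrporjqf" that produces "qnrplbzybtap".

qnrplbzybtap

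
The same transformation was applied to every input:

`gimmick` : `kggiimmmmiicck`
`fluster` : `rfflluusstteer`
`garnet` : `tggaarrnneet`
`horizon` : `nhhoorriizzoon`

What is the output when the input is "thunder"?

rtthhuunnddeer

The transformation: double every character, then move the last character to the front.
For "thunder", step one produces "tthhuunnddeerr"; step two turns that into "rtthhuunnddeer".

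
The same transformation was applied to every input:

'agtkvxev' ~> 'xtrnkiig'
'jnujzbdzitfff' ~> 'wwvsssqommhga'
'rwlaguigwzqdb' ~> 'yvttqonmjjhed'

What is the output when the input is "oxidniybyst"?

vvqollkgfba

The rule is to shift every letter 13 places forward in the alphabet (wrapping around) — i.e. ROT13, then sort the characters into reverse alphabetical order.
Starting from "oxidniybyst": after the first operation, "bkvqavlolfg"; after the second, "vvqollkgfba".
(Check on "rwlaguigwzqdb": → "ejynthvtjmdqo" → "yvttqonmjjhed" ✓)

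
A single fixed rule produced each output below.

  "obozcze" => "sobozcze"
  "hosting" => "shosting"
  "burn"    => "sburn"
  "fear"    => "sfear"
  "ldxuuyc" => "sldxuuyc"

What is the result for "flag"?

What's happening: prepend "s".
For "flag" the result is "sflag".

sflag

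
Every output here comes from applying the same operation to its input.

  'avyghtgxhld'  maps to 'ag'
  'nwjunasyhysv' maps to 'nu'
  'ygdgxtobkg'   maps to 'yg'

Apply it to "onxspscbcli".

os

What's happening: keep one character in every 3, starting at position 1 (positions 1st, 4th, 7th, ...), then delete the last 2 characters.
On "onxspscbcli": the first step gives "oscl", and the second then gives "os".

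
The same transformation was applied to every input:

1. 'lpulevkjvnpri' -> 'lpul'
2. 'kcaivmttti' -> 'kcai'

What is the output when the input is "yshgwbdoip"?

The pattern: keep only the first 4 characters.
For "yshgwbdoip" the result is "yshg".

yshg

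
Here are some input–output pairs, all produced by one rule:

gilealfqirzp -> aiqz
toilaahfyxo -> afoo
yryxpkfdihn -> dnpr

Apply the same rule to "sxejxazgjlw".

The transformation: keep one character in every 3, starting at position 2 (positions 2nd, 5th, 8th, ...), then sort the characters into alphabetical order.
Working it through for "sxejxazgjlw": intermediate "xxgw", final "gwxx".

gwxx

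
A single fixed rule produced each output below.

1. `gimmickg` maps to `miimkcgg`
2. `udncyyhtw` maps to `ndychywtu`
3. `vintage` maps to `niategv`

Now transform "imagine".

The rule is to move the first character to the end, then swap each adjacent pair of characters (1↔2, 3↔4, ...).
"imagine" → "maginei" → "amigeni".
(Check on "vintage": → "intagev" → "niategv" ✓)

amigeni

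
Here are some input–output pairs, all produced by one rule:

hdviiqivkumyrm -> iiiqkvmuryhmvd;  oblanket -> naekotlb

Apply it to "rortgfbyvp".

The rule is to move the first 3 characters to the end (rotate left by 3), then swap each adjacent pair of characters (1↔2, 3↔4, ...).
Starting from "rortgfbyvp": after the first operation, "tgfbyvpror"; after the second, "gtbfvyrpro".

gtbfvyrpro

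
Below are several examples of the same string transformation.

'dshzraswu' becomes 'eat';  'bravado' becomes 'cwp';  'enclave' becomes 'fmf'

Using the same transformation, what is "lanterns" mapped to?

Each output is the input with this applied: shift every letter 1 place forward in the alphabet (wrapping around), then keep one character in every 3, starting at position 1 (positions 1st, 4th, 7th, ...).
"lanterns" → "mboufsot" → "muo".

muo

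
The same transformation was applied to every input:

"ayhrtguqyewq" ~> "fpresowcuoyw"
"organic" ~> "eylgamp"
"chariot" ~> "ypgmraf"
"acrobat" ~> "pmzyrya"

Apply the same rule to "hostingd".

Looking at the pairs, the operation is to move the first 2 characters to the end (rotate left by 2), then shift every letter 2 places backward in the alphabet (wrapping around).
Starting from "hostingd": after the first operation, "stingdho"; after the second, "qrglebfm".

qrglebfm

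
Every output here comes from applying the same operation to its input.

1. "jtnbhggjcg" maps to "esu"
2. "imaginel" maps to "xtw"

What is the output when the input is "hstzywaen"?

djp

In each case the input is transformed by: keep one character in every 3, starting at position 2 (positions 2nd, 5th, 8th, ...), then shift every letter 11 places forward in the alphabet (wrapping around).
Starting from "hstzywaen": after the first operation, "sye"; after the second, "djp".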